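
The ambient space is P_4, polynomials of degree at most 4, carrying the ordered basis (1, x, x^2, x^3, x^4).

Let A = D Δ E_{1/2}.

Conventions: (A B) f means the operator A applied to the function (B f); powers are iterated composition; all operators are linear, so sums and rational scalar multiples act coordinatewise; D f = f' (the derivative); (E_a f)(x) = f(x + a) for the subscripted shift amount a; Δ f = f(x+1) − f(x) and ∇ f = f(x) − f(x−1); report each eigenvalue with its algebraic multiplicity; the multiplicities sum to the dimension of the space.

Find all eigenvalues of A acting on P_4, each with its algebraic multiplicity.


λ = 0 (multiplicity 5)

image of 1: 0
image of x: 0
image of x^2: 2
image of x^3: 6x + 6
image of x^4: 12x^2 + 24x + 13
the matrix is upper triangular; its diagonal is (0, 0, 0, 0, 0)
for a triangular matrix the eigenvalues are the diagonal entries, with algebraic multiplicity their repetition count


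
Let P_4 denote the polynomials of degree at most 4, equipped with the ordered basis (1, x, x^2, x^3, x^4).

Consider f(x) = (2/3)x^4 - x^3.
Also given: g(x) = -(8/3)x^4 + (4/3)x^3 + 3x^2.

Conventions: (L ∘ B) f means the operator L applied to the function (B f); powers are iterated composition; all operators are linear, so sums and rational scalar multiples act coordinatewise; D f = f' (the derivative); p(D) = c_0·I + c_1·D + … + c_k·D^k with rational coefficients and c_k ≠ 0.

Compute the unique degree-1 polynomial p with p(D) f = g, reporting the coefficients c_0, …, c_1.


D^0 f = (2/3)x^4 - x^3
D^1 f = (8/3)x^3 - 3x^2
matching coefficients of g against c_0 f + c_1 Df + … from the top degree down determines the c_i
solution: c_0 = -4, c_1 = -1

p(D) = -4·I − D, i.e. c_0 = -4, c_1 = -1


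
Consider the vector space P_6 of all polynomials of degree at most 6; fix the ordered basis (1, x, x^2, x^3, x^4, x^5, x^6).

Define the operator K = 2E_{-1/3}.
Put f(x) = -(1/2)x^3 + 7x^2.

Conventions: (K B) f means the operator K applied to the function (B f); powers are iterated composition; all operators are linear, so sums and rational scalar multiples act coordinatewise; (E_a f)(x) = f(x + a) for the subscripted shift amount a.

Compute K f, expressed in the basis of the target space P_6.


the image equals g(x) = -x^3 + 15x^2 - (29/3)x + 43/27

E_{-1/3} f = -(1/2)x^3 + (15/2)x^2 - (29/6)x + 43/54
(2E_{-1/3}) f = -x^3 + 15x^2 - (29/3)x + 43/27


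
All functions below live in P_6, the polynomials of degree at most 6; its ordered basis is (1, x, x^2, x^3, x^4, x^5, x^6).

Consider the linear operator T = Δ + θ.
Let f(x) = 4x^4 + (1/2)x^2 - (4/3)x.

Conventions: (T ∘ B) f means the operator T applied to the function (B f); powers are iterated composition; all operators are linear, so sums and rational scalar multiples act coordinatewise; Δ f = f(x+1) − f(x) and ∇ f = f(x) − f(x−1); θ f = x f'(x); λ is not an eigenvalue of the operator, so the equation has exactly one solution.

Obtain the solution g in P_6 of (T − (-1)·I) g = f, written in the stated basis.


the image equals g(x) = (4/5)x^4 - (4/5)x^3 - (19/30)x^2 - (13/30)x + 16/15

write g with unknown coordinates in the stated basis and equate coefficients in (T − (-1)·I) g = f
solving from the highest basis element down gives g = (4/5)x^4 - (4/5)x^3 - (19/30)x^2 - (13/30)x + 16/15
check: T g = (16/5)x^4 + (4/5)x^3 + (17/15)x^2 - (9/10)x - 16/15
so T g − (-1)·g = 4x^4 + (1/2)x^2 - (4/3)x = f ✓


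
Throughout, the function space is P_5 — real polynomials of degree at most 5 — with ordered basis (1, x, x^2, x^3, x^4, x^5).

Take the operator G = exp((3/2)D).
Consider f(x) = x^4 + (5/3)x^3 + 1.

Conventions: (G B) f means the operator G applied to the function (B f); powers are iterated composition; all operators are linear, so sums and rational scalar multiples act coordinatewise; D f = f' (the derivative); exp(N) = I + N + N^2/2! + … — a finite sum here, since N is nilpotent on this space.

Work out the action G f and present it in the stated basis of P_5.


order-1 term: 6x^3 + (15/2)x^2
order-2 term: (27/2)x^2 + (45/4)x
order-3 term: (27/2)x + 45/8
order-4 term: 81/16
the series for exp((3/2)D) f terminates at order 4
exp((3/2)D) f = x^4 + (23/3)x^3 + 21x^2 + (99/4)x + 187/16

the image equals g(x) = x^4 + (23/3)x^3 + 21x^2 + (99/4)x + 187/16


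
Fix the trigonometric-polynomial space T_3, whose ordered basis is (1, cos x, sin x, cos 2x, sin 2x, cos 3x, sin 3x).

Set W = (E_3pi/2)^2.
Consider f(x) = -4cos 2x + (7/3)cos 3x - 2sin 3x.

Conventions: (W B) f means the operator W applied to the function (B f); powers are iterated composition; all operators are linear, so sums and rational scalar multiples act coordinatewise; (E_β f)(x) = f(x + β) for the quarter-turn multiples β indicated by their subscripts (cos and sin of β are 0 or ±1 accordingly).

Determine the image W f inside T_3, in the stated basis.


E_3pi/2 f = 4cos 2x - 2cos 3x - (7/3)sin 3x
E_3pi/2 E_3pi/2 f = -4cos 2x - (7/3)cos 3x + 2sin 3x

g(x) = -4cos 2x - (7/3)cos 3x + 2sin 3x


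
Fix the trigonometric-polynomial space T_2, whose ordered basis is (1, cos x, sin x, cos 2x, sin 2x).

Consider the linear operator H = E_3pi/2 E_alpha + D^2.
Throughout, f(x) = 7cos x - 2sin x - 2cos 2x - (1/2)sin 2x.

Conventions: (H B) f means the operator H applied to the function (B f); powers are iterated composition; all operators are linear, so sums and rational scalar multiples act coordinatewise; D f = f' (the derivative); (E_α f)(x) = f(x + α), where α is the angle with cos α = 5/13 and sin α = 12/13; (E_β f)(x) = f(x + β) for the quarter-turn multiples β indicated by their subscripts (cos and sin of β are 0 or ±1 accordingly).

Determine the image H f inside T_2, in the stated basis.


the image equals g(x) = (3/13)cos x + (37/13)sin x + (1174/169)cos 2x + (77/338)sin 2x

E_alpha f = (11/13)cos x - (94/13)sin x + (178/169)cos 2x + (599/338)sin 2x
E_3pi/2 E_alpha f = (94/13)cos x + (11/13)sin x - (178/169)cos 2x - (599/338)sin 2x
D f = -2cos x - 7sin x - cos 2x + 4sin 2x
D D f = -7cos x + 2sin x + 8cos 2x + 2sin 2x
(E_3pi/2 E_alpha + D^2) f = (3/13)cos x + (37/13)sin x + (1174/169)cos 2x + (77/338)sin 2x


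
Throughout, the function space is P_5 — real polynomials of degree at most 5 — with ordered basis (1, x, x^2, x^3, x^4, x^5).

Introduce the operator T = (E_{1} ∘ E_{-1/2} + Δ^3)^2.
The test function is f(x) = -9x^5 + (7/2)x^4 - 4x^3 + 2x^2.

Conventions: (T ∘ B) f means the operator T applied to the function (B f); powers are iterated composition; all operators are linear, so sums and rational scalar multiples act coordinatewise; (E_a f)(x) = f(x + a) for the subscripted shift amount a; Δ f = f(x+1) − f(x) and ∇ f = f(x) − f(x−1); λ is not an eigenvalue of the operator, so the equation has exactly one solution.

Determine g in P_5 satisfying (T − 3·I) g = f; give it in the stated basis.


the result is g(x) = (9/2)x^5 + (19/2)x^4 + (87/2)x^3 + (1541/4)x^2 + (7155/4)x + 11921/4

write g with unknown coordinates in the stated basis and equate coefficients in (T − 3·I) g = f
solving from the highest basis element down gives g = (9/2)x^5 + (19/2)x^4 + (87/2)x^3 + (1541/4)x^2 + (7155/4)x + 11921/4
check: T g = (9/2)x^5 + 32x^4 + (253/2)x^3 + (4631/4)x^2 + (21465/4)x + 35763/4
so T g − 3·g = -9x^5 + (7/2)x^4 - 4x^3 + 2x^2 = f ✓


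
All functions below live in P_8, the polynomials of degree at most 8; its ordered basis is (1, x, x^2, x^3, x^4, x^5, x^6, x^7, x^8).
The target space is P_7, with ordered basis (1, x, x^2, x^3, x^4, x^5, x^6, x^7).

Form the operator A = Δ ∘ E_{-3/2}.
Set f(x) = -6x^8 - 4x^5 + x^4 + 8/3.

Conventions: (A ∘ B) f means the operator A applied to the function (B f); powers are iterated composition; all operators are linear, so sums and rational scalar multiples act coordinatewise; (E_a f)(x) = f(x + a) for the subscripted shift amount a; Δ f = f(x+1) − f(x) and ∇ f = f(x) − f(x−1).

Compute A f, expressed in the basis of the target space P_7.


the image equals g(x) = -48x^7 + 336x^6 - 1092x^5 + 2080x^4 - 2457x^3 + 1769x^2 - (2827/4)x + 237/2

E_{-3/2} f = -6x^8 + 72x^7 - 378x^6 + 1130x^5 - (8381/4)x^4 + (4911/2)x^3 - (14121/8)x^2 + (5643/8)x - 44417/384
Δ E_{-3/2} f = -48x^7 + 336x^6 - 1092x^5 + 2080x^4 - 2457x^3 + 1769x^2 - (2827/4)x + 237/2


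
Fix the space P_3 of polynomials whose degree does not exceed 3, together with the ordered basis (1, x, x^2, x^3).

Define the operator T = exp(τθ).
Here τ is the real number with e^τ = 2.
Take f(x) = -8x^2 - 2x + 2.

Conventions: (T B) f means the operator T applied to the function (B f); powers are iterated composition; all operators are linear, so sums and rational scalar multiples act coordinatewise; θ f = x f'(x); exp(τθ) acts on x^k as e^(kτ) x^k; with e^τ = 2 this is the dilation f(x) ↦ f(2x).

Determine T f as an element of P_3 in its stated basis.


g(x) = -32x^2 - 4x + 2

exp(τθ) x^k = e^(kτ) x^k; with e^τ = 2 this sends x^k to 2^k x^k
x ↦ 2 x
x^2 ↦ 4 x^2
applying this coordinatewise to f: exp(τθ) f = -32x^2 - 4x + 2


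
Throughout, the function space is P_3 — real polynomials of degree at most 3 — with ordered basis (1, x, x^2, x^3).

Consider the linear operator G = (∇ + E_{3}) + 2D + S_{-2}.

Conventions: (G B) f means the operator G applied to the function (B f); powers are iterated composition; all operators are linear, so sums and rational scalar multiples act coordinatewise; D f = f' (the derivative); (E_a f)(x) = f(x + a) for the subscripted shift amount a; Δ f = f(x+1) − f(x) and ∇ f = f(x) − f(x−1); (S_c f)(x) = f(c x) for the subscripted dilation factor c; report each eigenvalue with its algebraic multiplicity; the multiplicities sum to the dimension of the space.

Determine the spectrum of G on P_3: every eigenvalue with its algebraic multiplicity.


λ = -7 (multiplicity 1), λ = -1 (multiplicity 1), λ = 2 (multiplicity 1), λ = 5 (multiplicity 1)

image of 1: 2
image of x: -x + 6
image of x^2: 5x^2 + 12x + 8
image of x^3: -7x^3 + 18x^2 + 24x + 28
the matrix is upper triangular; its diagonal is (2, -1, 5, -7)
for a triangular matrix the eigenvalues are the diagonal entries, with algebraic multiplicity their repetition count


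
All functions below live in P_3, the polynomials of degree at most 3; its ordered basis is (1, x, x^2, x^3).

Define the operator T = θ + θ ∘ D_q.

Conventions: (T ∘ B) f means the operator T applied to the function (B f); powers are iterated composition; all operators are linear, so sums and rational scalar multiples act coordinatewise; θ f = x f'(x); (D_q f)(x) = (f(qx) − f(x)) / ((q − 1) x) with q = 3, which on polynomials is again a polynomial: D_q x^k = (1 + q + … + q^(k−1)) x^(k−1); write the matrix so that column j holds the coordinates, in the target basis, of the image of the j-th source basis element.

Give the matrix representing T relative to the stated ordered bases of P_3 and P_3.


image of 1: 0
image of x: x
image of x^2: 2x^2 + 4x
image of x^3: 3x^3 + 26x^2
each image's coordinates form column j of the matrix

the matrix is [[0, 0, 0, 0]; [0, 1, 4, 0]; [0, 0, 2, 26]; [0, 0, 0, 3]] (rows listed top to bottom)


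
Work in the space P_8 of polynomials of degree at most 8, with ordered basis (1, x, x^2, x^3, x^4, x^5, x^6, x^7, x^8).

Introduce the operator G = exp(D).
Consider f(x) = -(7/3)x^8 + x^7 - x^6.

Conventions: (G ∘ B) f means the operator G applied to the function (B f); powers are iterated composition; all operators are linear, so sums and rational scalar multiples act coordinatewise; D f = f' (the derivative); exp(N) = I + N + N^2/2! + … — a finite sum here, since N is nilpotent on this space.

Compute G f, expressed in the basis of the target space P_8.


order-1 term: -(56/3)x^7 + 7x^6 - 6x^5
order-2 term: -(196/3)x^6 + 21x^5 - 15x^4
order-3 term: -(392/3)x^5 + 35x^4 - 20x^3
order-4 term: -(490/3)x^4 + 35x^3 - 15x^2
order-5 term: -(392/3)x^3 + 21x^2 - 6x
order-6 term: -(196/3)x^2 + 7x - 1
order-7 term: -(56/3)x + 1
order-8 term: -7/3
the series for exp(D) f terminates at order 8
exp(D) f = -(7/3)x^8 - (53/3)x^7 - (178/3)x^6 - (347/3)x^5 - (430/3)x^4 - (347/3)x^3 - (178/3)x^2 - (53/3)x - 7/3

the image equals g(x) = -(7/3)x^8 - (53/3)x^7 - (178/3)x^6 - (347/3)x^5 - (430/3)x^4 - (347/3)x^3 - (178/3)x^2 - (53/3)x - 7/3


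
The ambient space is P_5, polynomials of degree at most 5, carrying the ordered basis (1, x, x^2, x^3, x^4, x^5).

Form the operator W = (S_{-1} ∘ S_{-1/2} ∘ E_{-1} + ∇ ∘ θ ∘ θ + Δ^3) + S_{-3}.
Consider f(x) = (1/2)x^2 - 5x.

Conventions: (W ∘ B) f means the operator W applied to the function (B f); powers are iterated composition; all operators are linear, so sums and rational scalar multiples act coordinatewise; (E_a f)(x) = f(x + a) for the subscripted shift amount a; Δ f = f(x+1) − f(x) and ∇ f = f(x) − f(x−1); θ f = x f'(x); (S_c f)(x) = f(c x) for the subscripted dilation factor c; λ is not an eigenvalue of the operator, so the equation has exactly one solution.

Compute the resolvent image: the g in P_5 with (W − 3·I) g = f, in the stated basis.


write g with unknown coordinates in the stated basis and equate coefficients in (W − 3·I) g = f
solving from the highest basis element down gives g = (2/25)x^2 + (278/275)x - 6/25
check: W g = (37/50)x^2 - (541/275)x - 18/25
so W g − 3·g = (1/2)x^2 - 5x = f ✓

g(x) = (2/25)x^2 + (278/275)x - 6/25


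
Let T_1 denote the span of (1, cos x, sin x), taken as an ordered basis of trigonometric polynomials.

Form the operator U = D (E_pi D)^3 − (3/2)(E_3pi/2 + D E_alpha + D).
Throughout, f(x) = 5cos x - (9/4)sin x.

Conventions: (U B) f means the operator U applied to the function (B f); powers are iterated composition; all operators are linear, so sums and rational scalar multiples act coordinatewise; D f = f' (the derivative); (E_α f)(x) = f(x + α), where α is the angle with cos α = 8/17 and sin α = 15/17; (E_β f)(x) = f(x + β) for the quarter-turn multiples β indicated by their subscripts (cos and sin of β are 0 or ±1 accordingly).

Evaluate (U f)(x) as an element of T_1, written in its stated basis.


D f = -(9/4)cos x - 5sin x
E_pi D f = (9/4)cos x + 5sin x
D (E_pi D) f = 5cos x - (9/4)sin x
E_pi D (E_pi D) f = -5cos x + (9/4)sin x
D (E_pi D) (E_pi D) f = (9/4)cos x + 5sin x
E_pi D (E_pi D) (E_pi D) f = -(9/4)cos x - 5sin x
D (E_pi D)^3 f = -5cos x + (9/4)sin x
E_3pi/2 f = (9/4)cos x + 5sin x
E_alpha f = (25/68)cos x - (93/17)sin x
D E_alpha f = -(93/17)cos x - (25/68)sin x
D f = -(9/4)cos x - 5sin x
(E_3pi/2 + D E_alpha + D) f = -(93/17)cos x - (25/68)sin x
(-(3/2)(E_3pi/2 + D E_alpha + D)) f = (279/34)cos x + (75/136)sin x
(D (E_pi D)^3 − (3/2)(E_3pi/2 + D E_alpha + D)) f = (109/34)cos x + (381/136)sin x

the image equals g(x) = (109/34)cos x + (381/136)sin x


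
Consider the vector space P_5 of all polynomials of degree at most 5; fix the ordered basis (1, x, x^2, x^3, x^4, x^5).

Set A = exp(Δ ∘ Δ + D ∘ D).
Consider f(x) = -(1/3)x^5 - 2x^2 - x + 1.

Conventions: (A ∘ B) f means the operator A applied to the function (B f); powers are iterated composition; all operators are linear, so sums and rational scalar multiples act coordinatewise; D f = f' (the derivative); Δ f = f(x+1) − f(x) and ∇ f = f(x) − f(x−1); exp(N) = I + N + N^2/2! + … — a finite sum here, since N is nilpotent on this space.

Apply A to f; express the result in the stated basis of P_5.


the result is g(x) = -(1/3)x^5 - (40/3)x^3 - 22x^2 - (313/3)x - 97

order-1 term: -(40/3)x^3 - 20x^2 - (70/3)x - 18
order-2 term: -80x - 80
the series for exp(Δ ∘ Δ + D ∘ D) f terminates at order 2
exp(Δ ∘ Δ + D ∘ D) f = -(1/3)x^5 - (40/3)x^3 - 22x^2 - (313/3)x - 97


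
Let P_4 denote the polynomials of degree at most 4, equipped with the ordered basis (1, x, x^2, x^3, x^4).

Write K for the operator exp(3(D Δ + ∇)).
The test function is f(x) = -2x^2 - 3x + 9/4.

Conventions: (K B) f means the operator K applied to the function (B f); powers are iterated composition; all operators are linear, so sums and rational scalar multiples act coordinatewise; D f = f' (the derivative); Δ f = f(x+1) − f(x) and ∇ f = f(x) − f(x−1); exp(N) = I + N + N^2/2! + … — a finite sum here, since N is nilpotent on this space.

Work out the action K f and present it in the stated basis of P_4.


g(x) = -2x^2 - 15x - 123/4

order-1 term: -12x - 15
order-2 term: -18
the series for exp(3(D Δ + ∇)) f terminates at order 2
exp(3(D Δ + ∇)) f = -2x^2 - 15x - 123/4


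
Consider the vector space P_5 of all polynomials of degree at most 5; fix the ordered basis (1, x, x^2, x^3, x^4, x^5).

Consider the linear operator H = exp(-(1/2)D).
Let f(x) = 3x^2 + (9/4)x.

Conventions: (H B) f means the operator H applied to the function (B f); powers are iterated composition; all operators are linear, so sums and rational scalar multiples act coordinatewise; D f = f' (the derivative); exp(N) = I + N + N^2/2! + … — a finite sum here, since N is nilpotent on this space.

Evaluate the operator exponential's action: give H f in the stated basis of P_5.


the result is g(x) = 3x^2 - (3/4)x - 3/8

order-1 term: -3x - 9/8
order-2 term: 3/4
the series for exp(-(1/2)D) f terminates at order 2
exp(-(1/2)D) f = 3x^2 - (3/4)x - 3/8


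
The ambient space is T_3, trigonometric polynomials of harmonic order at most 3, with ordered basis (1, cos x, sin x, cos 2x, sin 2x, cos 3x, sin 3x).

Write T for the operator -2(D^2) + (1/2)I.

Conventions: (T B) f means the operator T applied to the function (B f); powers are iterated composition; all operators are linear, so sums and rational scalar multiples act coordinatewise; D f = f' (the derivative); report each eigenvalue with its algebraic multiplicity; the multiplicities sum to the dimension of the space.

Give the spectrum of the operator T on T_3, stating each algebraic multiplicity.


image of 1: 1/2
image of cos x: (5/2)cos x
image of sin x: (5/2)sin x
image of cos 2x: (17/2)cos 2x
image of sin 2x: (17/2)sin 2x
image of cos 3x: (37/2)cos 3x
image of sin 3x: (37/2)sin 3x
the matrix is diagonal; its diagonal is (1/2, 5/2, 5/2, 17/2, 17/2, 37/2, 37/2)
for a triangular matrix the eigenvalues are the diagonal entries, with algebraic multiplicity their repetition count

λ = 1/2 (multiplicity 1), λ = 5/2 (multiplicity 2), λ = 17/2 (multiplicity 2), λ = 37/2 (multiplicity 2)


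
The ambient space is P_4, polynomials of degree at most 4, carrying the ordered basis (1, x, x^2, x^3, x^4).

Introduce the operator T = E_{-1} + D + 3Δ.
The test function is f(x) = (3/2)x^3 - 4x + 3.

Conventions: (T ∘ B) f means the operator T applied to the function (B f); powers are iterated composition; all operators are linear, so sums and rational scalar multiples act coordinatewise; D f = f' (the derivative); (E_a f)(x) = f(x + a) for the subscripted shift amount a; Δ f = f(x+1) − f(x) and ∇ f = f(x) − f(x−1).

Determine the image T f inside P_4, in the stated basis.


the image equals g(x) = (3/2)x^3 + (27/2)x^2 + 14x - 6

E_{-1} f = (3/2)x^3 - (9/2)x^2 + (1/2)x + 11/2
D f = (9/2)x^2 - 4
Δ f = (9/2)x^2 + (9/2)x - 5/2
(3Δ) f = (27/2)x^2 + (27/2)x - 15/2
(E_{-1} + D + 3Δ) f = (3/2)x^3 + (27/2)x^2 + 14x - 6


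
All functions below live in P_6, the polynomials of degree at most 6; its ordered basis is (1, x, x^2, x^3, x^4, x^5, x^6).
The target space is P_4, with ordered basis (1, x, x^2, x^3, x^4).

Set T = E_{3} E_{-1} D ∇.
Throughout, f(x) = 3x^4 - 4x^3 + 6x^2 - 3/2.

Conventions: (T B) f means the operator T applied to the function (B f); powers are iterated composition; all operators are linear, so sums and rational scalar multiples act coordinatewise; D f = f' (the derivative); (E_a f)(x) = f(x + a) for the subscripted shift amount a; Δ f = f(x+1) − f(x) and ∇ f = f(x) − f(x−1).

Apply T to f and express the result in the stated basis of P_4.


the result is g(x) = 36x^2 + 84x + 60

∇ f = 12x^3 - 30x^2 + 36x - 13
D ∇ f = 36x^2 - 60x + 36
E_{-1} (D ∇) f = 36x^2 - 132x + 132
E_{3} E_{-1} (D ∇) f = 36x^2 + 84x + 60


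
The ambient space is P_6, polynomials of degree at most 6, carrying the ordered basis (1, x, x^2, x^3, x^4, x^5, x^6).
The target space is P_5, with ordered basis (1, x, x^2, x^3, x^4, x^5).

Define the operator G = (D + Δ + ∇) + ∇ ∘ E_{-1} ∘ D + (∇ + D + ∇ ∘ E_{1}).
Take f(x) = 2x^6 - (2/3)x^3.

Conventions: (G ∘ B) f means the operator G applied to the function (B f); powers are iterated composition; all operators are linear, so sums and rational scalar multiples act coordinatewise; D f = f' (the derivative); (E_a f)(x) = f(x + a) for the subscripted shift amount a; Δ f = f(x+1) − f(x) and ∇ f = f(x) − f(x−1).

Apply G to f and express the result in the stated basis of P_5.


D f = 12x^5 - 2x^2
Δ f = 12x^5 + 30x^4 + 40x^3 + 28x^2 + 10x + 4/3
∇ f = 12x^5 - 30x^4 + 40x^3 - 32x^2 + 14x - 8/3
(D + Δ + ∇) f = 36x^5 + 80x^3 - 6x^2 + 24x - 4/3
D f = 12x^5 - 2x^2
E_{-1} D f = 12x^5 - 60x^4 + 120x^3 - 122x^2 + 64x - 14
∇ E_{-1} D f = 60x^4 - 360x^3 + 840x^2 - 904x + 378
∇ f = 12x^5 - 30x^4 + 40x^3 - 32x^2 + 14x - 8/3
D f = 12x^5 - 2x^2
E_{1} f = 2x^6 + 12x^5 + 30x^4 + (118/3)x^3 + 28x^2 + 10x + 4/3
∇ E_{1} f = 12x^5 + 30x^4 + 40x^3 + 28x^2 + 10x + 4/3
(∇ + D + ∇ ∘ E_{1}) f = 36x^5 + 80x^3 - 6x^2 + 24x - 4/3
((D + Δ + ∇) + ∇ ∘ E_{-1} ∘ D + (∇ + D + ∇ ∘ E_{1})) f = 72x^5 + 60x^4 - 200x^3 + 828x^2 - 856x + 1126/3

g(x) = 72x^5 + 60x^4 - 200x^3 + 828x^2 - 856x + 1126/3


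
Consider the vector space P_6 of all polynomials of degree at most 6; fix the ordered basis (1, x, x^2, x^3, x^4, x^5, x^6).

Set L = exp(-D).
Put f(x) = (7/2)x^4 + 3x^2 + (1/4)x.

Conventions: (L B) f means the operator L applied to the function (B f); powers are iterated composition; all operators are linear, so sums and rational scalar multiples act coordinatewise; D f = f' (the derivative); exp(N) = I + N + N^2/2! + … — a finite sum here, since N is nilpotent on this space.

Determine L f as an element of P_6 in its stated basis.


order-1 term: -14x^3 - 6x - 1/4
order-2 term: 21x^2 + 3
order-3 term: -14x
order-4 term: 7/2
the series for exp(-D) f terminates at order 4
exp(-D) f = (7/2)x^4 - 14x^3 + 24x^2 - (79/4)x + 25/4

g(x) = (7/2)x^4 - 14x^3 + 24x^2 - (79/4)x + 25/4


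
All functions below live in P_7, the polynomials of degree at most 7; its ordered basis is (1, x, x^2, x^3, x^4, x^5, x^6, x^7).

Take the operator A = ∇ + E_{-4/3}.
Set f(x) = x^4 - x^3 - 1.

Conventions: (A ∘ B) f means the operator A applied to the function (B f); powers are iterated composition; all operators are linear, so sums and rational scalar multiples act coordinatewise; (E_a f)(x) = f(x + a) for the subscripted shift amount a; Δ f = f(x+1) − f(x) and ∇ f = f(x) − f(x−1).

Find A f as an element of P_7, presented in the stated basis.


∇ f = 4x^3 - 9x^2 + 7x - 2
E_{-4/3} f = x^4 - (19/3)x^3 + (44/3)x^2 - (400/27)x + 367/81
(∇ + E_{-4/3}) f = x^4 - (7/3)x^3 + (17/3)x^2 - (211/27)x + 205/81

g(x) = x^4 - (7/3)x^3 + (17/3)x^2 - (211/27)x + 205/81


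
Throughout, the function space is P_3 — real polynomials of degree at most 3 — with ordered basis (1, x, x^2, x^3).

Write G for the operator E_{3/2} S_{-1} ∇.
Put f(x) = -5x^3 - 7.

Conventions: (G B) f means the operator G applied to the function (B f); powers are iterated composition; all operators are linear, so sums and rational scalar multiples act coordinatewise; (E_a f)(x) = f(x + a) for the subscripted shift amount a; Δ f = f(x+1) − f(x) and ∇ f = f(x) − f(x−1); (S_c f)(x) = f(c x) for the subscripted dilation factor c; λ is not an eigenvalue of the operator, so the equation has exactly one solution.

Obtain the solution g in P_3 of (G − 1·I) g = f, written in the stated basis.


g(x) = 5x^3 + 15x^2 + 30x + 153/4

write g with unknown coordinates in the stated basis and equate coefficients in (G − 1·I) g = f
solving from the highest basis element down gives g = 5x^3 + 15x^2 + 30x + 153/4
check: G g = 15x^2 + 30x + 125/4
so G g − 1·g = -5x^3 - 7 = f ✓


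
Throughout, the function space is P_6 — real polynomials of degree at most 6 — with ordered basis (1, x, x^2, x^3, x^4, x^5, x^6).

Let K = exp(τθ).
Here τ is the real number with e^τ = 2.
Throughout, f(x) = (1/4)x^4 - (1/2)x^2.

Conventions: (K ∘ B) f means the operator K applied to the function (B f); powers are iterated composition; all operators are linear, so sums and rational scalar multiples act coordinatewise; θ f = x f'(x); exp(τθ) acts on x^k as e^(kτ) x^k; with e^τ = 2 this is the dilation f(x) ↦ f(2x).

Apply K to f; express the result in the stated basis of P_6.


the result is g(x) = 4x^4 - 2x^2

exp(τθ) x^k = e^(kτ) x^k; with e^τ = 2 this sends x^k to 2^k x^k
x^2 ↦ 4 x^2
x^4 ↦ 16 x^4
applying this coordinatewise to f: exp(τθ) f = 4x^4 - 2x^2


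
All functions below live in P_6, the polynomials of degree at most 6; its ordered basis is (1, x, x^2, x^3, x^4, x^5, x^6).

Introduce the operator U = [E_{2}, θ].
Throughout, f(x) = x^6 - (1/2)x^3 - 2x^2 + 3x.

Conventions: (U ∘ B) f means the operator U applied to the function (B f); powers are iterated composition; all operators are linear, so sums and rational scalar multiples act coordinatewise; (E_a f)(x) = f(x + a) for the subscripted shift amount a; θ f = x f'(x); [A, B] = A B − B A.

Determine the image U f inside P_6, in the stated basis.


θ f = 6x^6 - (3/2)x^3 - 4x^2 + 3x
E_{2} θ f = 6x^6 + 72x^5 + 360x^4 + (1917/2)x^3 + 1427x^2 + 1121x + 362
E_{2} f = x^6 + 12x^5 + 60x^4 + (319/2)x^3 + 235x^2 + 181x + 58
θ E_{2} f = 6x^6 + 60x^5 + 240x^4 + (957/2)x^3 + 470x^2 + 181x
[E_{2}, θ] f = 12x^5 + 120x^4 + 480x^3 + 957x^2 + 940x + 362

the image equals g(x) = 12x^5 + 120x^4 + 480x^3 + 957x^2 + 940x + 362


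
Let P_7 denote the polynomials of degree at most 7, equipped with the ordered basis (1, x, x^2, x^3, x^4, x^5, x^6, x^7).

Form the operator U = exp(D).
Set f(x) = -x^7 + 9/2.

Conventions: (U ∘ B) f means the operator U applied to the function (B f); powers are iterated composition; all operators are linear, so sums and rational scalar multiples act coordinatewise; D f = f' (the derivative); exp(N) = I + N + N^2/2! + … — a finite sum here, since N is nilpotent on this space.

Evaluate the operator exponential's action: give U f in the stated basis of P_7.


the image equals g(x) = -x^7 - 7x^6 - 21x^5 - 35x^4 - 35x^3 - 21x^2 - 7x + 7/2

order-1 term: -7x^6
order-2 term: -21x^5
order-3 term: -35x^4
order-4 term: -35x^3
order-5 term: -21x^2
order-6 term: -7x
order-7 term: -1
the series for exp(D) f terminates at order 7
exp(D) f = -x^7 - 7x^6 - 21x^5 - 35x^4 - 35x^3 - 21x^2 - 7x + 7/2


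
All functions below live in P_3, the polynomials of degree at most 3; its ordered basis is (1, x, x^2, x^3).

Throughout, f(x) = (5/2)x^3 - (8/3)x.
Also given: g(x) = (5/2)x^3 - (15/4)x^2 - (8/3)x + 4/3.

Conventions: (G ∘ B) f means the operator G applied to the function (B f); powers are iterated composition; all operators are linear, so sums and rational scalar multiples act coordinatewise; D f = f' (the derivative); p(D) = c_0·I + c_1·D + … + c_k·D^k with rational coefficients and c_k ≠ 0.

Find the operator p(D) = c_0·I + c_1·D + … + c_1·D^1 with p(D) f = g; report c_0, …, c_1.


D^0 f = (5/2)x^3 - (8/3)x
D^1 f = (15/2)x^2 - 8/3
matching coefficients of g against c_0 f + c_1 Df + … from the top degree down determines the c_i
solution: c_0 = 1, c_1 = -1/2

p(D) = I − (1/2)·D, i.e. c_0 = 1, c_1 = -1/2


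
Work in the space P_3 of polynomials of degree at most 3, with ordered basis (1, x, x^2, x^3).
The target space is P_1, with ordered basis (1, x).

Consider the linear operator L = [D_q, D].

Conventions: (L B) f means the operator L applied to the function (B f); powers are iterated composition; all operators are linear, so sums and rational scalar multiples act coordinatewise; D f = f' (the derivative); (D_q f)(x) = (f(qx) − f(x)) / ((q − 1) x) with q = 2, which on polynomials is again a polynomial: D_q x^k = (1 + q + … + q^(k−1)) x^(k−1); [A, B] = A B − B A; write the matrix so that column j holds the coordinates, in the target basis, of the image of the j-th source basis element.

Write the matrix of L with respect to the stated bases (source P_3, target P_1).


image of 1: 0
image of x: 0
image of x^2: -1
image of x^3: -5x
each image's coordinates form column j of the matrix

the matrix is [[0, 0, -1, 0]; [0, 0, 0, -5]] (rows listed top to bottom)


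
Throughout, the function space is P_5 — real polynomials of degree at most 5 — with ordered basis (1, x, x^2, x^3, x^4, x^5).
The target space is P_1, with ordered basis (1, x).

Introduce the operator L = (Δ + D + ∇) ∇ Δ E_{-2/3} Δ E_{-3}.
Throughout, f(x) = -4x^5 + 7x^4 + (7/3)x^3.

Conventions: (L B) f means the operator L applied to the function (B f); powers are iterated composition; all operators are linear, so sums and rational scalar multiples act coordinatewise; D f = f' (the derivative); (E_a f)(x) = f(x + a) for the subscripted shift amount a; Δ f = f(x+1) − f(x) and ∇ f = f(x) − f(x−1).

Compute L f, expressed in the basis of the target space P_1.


E_{-3} f = -4x^5 + 67x^4 - (1325/3)x^3 + 1437x^2 - 2313x + 1476
Δ E_{-3} f = -20x^4 + 228x^3 - 963x^2 + 1797x - 3764/3
E_{-2/3} (Δ E_{-3}) f = -20x^4 + (844/3)x^3 - (4417/3)x^2 + (92035/27)x - 239126/81
Δ E_{-2/3} (Δ E_{-3}) f = -80x^3 + 724x^2 - (6542/3)x + 59338/27
∇ Δ E_{-2/3} (Δ E_{-3}) f = -240x^2 + 1688x - 8954/3
Δ (∇ Δ E_{-2/3}) (Δ E_{-3}) f = -480x + 1448
D (∇ Δ E_{-2/3}) (Δ E_{-3}) f = -480x + 1688
∇ (∇ Δ E_{-2/3}) (Δ E_{-3}) f = -480x + 1928
(Δ + D + ∇) (∇ Δ E_{-2/3}) (Δ E_{-3}) f = -1440x + 5064

the image equals g(x) = -1440x + 5064


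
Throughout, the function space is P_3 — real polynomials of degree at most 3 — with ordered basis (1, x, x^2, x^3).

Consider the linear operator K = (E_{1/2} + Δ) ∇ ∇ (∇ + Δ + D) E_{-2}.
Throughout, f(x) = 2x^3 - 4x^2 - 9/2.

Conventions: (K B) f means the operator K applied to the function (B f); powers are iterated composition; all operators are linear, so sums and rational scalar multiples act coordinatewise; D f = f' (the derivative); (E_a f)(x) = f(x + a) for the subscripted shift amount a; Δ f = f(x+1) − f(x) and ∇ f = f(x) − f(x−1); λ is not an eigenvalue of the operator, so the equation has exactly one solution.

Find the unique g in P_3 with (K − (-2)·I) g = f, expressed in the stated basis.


the result is g(x) = x^3 - 2x^2 - 45/4

write g with unknown coordinates in the stated basis and equate coefficients in (K − (-2)·I) g = f
solving from the highest basis element down gives g = x^3 - 2x^2 - 45/4
check: K g = 18
so K g − (-2)·g = 2x^3 - 4x^2 - 9/2 = f ✓


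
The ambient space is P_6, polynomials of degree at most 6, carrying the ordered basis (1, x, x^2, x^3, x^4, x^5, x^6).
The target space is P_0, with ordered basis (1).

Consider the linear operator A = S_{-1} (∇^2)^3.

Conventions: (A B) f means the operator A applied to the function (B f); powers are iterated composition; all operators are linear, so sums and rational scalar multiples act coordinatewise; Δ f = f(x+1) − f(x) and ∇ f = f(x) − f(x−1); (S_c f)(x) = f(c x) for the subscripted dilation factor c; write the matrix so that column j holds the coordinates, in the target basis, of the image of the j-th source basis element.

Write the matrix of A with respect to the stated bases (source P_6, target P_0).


the matrix is [[0, 0, 0, 0, 0, 0, 720]] (rows listed top to bottom)

image of 1: 0
image of x: 0
image of x^2: 0
image of x^3: 0
image of x^4: 0
image of x^5: 0
image of x^6: 720
each image's coordinates form column j of the matrix


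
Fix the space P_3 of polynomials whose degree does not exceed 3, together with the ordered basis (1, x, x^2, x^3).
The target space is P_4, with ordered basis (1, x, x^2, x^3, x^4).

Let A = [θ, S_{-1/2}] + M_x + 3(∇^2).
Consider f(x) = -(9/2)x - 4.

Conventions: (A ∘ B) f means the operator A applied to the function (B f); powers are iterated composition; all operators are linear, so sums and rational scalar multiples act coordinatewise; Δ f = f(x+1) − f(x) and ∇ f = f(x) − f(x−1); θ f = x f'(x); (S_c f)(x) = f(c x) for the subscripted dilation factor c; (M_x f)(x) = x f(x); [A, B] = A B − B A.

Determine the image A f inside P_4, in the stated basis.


the image equals g(x) = -(9/2)x^2 - 4x

S_{-1/2} f = (9/4)x - 4
θ S_{-1/2} f = (9/4)x
θ f = -(9/2)x
S_{-1/2} θ f = (9/4)x
[θ, S_{-1/2}] f = 0
M_x f = -(9/2)x^2 - 4x
∇ f = -9/2
∇ ∇ f = 0
(3(∇^2)) f = 0
([θ, S_{-1/2}] + M_x + 3(∇^2)) f = -(9/2)x^2 - 4x


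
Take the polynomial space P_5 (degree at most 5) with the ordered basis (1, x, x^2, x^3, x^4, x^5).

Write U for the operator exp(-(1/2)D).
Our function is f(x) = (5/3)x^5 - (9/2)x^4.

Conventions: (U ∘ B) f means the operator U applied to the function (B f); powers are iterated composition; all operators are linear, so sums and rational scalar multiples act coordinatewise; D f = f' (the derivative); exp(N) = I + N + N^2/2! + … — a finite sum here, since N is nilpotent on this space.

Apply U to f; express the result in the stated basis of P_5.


order-1 term: -(25/6)x^4 + 9x^3
order-2 term: (25/6)x^3 - (27/4)x^2
order-3 term: -(25/12)x^2 + (9/4)x
order-4 term: (25/48)x - 9/32
order-5 term: -5/96
the series for exp(-(1/2)D) f terminates at order 5
exp(-(1/2)D) f = (5/3)x^5 - (26/3)x^4 + (79/6)x^3 - (53/6)x^2 + (133/48)x - 1/3

the result is g(x) = (5/3)x^5 - (26/3)x^4 + (79/6)x^3 - (53/6)x^2 + (133/48)x - 1/3


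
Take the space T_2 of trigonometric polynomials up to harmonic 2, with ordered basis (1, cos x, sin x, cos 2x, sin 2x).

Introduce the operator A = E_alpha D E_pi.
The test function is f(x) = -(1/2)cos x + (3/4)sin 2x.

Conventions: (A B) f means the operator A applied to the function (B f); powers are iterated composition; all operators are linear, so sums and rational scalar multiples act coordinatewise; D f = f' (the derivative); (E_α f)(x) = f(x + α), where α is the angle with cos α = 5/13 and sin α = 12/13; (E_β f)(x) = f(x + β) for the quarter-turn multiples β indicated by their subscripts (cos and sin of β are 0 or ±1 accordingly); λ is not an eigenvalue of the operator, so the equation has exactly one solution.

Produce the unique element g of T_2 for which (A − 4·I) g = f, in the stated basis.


the result is g(x) = (4/25)cos x + (1/50)sin x + (357/10600)cos 2x - (687/5300)sin 2x

write g with unknown coordinates in the stated basis and equate coefficients in (A − 4·I) g = f
solving from the highest basis element down gives g = (4/25)cos x + (1/50)sin x + (357/10600)cos 2x - (687/5300)sin 2x
check: A g = (7/50)cos x + (2/25)sin x + (357/2650)cos 2x + (1227/5300)sin 2x
so A g − 4·g = -(1/2)cos x + (3/4)sin 2x = f ✓


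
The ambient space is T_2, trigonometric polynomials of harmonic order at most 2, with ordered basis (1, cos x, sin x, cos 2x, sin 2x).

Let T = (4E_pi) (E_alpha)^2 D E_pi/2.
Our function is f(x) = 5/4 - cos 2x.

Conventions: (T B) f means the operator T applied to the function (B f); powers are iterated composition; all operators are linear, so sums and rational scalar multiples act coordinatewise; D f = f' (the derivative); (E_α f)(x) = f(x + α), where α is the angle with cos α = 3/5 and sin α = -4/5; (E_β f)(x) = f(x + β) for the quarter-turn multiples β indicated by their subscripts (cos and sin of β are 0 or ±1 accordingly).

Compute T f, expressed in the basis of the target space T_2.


E_pi/2 f = 5/4 + cos 2x
D E_pi/2 f = -2sin 2x
E_alpha (D E_pi/2) f = (48/25)cos 2x + (14/25)sin 2x
E_alpha E_alpha (D E_pi/2) f = -(672/625)cos 2x + (1054/625)sin 2x
E_pi (E_alpha)^2 (D E_pi/2) f = -(672/625)cos 2x + (1054/625)sin 2x
(4E_pi) (E_alpha)^2 (D E_pi/2) f = -(2688/625)cos 2x + (4216/625)sin 2x

the result is g(x) = -(2688/625)cos 2x + (4216/625)sin 2x


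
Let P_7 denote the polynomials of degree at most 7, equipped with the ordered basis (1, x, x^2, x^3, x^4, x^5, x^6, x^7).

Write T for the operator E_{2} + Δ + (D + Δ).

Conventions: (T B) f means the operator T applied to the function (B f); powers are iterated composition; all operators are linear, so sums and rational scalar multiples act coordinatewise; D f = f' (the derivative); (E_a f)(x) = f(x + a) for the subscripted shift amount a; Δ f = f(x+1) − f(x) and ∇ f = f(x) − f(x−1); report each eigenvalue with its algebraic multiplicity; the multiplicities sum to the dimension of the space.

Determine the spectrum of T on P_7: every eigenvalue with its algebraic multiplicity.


image of 1: 1
image of x: x + 5
image of x^2: x^2 + 10x + 6
image of x^3: x^3 + 15x^2 + 18x + 10
image of x^4: x^4 + 20x^3 + 36x^2 + 40x + 18
image of x^5: x^5 + 25x^4 + 60x^3 + 100x^2 + 90x + 34
image of x^6: x^6 + 30x^5 + 90x^4 + 200x^3 + 270x^2 + 204x + 66
image of x^7: x^7 + 35x^6 + 126x^5 + 350x^4 + 630x^3 + 714x^2 + 462x + 130
the matrix is upper triangular; its diagonal is (1, 1, 1, 1, 1, 1, 1, 1)
for a triangular matrix the eigenvalues are the diagonal entries, with algebraic multiplicity their repetition count

λ = 1 (multiplicity 8)


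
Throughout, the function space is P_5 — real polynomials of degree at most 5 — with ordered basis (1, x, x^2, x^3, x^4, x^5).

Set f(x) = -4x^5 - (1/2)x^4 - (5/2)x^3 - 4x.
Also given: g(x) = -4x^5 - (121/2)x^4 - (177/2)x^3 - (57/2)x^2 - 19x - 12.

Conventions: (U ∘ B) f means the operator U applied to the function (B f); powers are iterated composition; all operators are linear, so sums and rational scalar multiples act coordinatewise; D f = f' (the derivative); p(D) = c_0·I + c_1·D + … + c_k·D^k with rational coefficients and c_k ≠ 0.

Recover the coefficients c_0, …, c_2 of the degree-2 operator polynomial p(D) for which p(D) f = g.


D^0 f = -4x^5 - (1/2)x^4 - (5/2)x^3 - 4x
D^1 f = -20x^4 - 2x^3 - (15/2)x^2 - 4
D^2 f = -80x^3 - 6x^2 - 15x
matching coefficients of g against c_0 f + c_1 Df + … from the top degree down determines the c_i
solution: c_0 = 1, c_1 = 3, c_2 = 1

c_0 = 1, c_1 = 3, c_2 = 1


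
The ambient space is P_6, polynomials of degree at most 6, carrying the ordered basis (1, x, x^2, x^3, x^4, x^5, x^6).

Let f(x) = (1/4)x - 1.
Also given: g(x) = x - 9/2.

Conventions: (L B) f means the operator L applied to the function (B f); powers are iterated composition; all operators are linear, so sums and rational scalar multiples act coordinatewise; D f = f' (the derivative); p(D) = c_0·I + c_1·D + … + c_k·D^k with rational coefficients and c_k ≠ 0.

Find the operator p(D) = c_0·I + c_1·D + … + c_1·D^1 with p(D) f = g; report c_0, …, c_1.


D^0 f = (1/4)x - 1
D^1 f = 1/4
matching coefficients of g against c_0 f + c_1 Df + … from the top degree down determines the c_i
solution: c_0 = 4, c_1 = -2

p(D) = 4·I − 2·D, i.e. c_0 = 4, c_1 = -2


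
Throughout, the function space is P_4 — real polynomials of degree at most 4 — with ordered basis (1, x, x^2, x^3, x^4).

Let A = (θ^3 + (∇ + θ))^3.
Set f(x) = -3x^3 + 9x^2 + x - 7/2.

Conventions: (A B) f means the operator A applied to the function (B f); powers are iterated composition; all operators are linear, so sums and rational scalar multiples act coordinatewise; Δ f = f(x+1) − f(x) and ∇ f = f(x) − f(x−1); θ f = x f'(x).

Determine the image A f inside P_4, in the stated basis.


θ f = -9x^3 + 18x^2 + x
θ θ f = -27x^3 + 36x^2 + x
θ θ θ f = -81x^3 + 72x^2 + x
∇ f = -9x^2 + 27x - 11
θ f = -9x^3 + 18x^2 + x
(∇ + θ) f = -9x^3 + 9x^2 + 28x - 11
(θ^3 + (∇ + θ)) f = -90x^3 + 81x^2 + 29x - 11
θ (θ^3 + (∇ + θ)) f = -270x^3 + 162x^2 + 29x
θ θ (θ^3 + (∇ + θ)) f = -810x^3 + 324x^2 + 29x
θ θ θ (θ^3 + (∇ + θ)) f = -2430x^3 + 648x^2 + 29x
∇ (θ^3 + (∇ + θ)) f = -270x^2 + 432x - 142
θ (θ^3 + (∇ + θ)) f = -270x^3 + 162x^2 + 29x
(∇ + θ) (θ^3 + (∇ + θ)) f = -270x^3 - 108x^2 + 461x - 142
(θ^3 + (∇ + θ)) (θ^3 + (∇ + θ)) f = -2700x^3 + 540x^2 + 490x - 142
θ (θ^3 + (∇ + θ)) (θ^3 + (∇ + θ)) f = -8100x^3 + 1080x^2 + 490x
θ θ (θ^3 + (∇ + θ)) (θ^3 + (∇ + θ)) f = -24300x^3 + 2160x^2 + 490x
θ θ θ (θ^3 + (∇ + θ)) (θ^3 + (∇ + θ)) f = -72900x^3 + 4320x^2 + 490x
∇ (θ^3 + (∇ + θ)) (θ^3 + (∇ + θ)) f = -8100x^2 + 9180x - 2750
θ (θ^3 + (∇ + θ)) (θ^3 + (∇ + θ)) f = -8100x^3 + 1080x^2 + 490x
(∇ + θ) (θ^3 + (∇ + θ)) (θ^3 + (∇ + θ)) f = -8100x^3 - 7020x^2 + 9670x - 2750
(θ^3 + (∇ + θ)) (θ^3 + (∇ + θ)) (θ^3 + (∇ + θ)) f = -81000x^3 - 2700x^2 + 10160x - 2750

the result is g(x) = -81000x^3 - 2700x^2 + 10160x - 2750
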